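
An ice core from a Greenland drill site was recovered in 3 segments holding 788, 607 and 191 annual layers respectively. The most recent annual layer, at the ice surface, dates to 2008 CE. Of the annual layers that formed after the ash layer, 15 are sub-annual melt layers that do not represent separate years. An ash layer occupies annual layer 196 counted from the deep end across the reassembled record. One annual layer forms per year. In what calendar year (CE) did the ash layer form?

Total annual layers = 788 + 607 + 191 = 1586.
The ash layer sits at annual layer 196 from the deep end, so 1586 − 196 = 1390 annual layers formed after it.
Removing the 15 false annual layers leaves 1390 − 15 = 1375 true annual layers beyond the ash layer.
Counting back 1375 years from 2008 CE places the ash layer in 2008 − 1375 = 633 CE.

633 CE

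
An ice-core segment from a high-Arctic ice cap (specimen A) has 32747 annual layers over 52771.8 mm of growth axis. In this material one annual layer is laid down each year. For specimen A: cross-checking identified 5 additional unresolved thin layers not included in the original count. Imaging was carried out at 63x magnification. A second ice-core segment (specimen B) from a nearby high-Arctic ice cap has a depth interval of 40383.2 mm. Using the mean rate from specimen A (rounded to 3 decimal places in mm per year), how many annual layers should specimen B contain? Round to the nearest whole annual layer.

Specimen A: true annual layer count = 32747 + 5 = 32752.
A: 52771.8 mm over 32752 years gives 52771.8 / 32752 ≈ 1.611 mm per year.
B spans 40383.2 / 1.611 = 25067.16 years ≈ 25067 annual layers.

25067 annual layers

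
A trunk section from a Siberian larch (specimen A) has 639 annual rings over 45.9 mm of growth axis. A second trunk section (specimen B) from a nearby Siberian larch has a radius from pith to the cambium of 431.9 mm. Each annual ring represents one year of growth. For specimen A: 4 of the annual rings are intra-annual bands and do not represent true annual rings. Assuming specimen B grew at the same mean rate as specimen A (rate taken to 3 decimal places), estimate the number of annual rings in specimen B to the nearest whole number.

5999 annual rings

Specimen A: correcting the raw count gives 639 − 4 = 635 true annual rings.
A: Extension rate ≈ 45.9 / 635 = 0.072 mm per year.
B spans 431.9 / 0.072 = 5998.61 years ≈ 5999 annual rings.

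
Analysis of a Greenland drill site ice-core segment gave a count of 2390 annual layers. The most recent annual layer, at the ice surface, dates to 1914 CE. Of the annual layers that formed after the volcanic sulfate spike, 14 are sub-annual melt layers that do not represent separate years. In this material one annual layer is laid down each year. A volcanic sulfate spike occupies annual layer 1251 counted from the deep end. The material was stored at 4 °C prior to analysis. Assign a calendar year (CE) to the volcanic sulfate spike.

789 CE

Between annual layer 1251 and the ice surface there are 2390 − 1251 = 1139 annual layers.
Removing the 14 false annual layers leaves 1139 − 14 = 1125 true annual layers beyond the volcanic sulfate spike.
1914 − 1125 = 789 CE.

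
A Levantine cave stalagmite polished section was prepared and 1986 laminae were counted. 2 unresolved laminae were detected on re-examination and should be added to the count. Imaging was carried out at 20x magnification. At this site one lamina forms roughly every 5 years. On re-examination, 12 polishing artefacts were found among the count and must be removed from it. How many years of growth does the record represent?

9880 years

After corrections the count is 1986 − 12 + 2 = 1976 laminae.
Multiplying by 5 years per lamina: 1976 × 5 = 9880 years.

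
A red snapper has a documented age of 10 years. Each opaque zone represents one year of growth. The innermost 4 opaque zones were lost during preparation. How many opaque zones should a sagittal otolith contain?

6 opaque zones

Expected opaque zones over 10 years: 10.
10 − 4 missed = 6 opaque zones expected in the prepared section.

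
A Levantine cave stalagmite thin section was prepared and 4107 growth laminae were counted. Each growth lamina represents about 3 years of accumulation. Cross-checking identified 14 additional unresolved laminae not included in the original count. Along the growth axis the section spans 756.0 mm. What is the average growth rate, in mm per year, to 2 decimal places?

0.06 mm per year

Correcting the raw count gives 4107 + 14 = 4121 true growth laminae.
Multiplying by 3 years per growth lamina: 4121 × 3 = 12363 years.
Mean rate = 756.0 mm / 12363 years ≈ 0.06 mm per year.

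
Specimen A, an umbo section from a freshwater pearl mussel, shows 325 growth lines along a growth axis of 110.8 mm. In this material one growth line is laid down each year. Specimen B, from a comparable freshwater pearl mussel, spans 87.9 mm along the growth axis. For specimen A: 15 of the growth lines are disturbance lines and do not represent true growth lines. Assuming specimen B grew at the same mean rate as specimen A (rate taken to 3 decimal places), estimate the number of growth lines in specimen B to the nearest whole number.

246 growth lines

Specimen A: adjusted count: 325 − 15 = 310 growth lines.
A: 110.8 mm over 310 years gives 110.8 / 310 ≈ 0.357 mm/yr.
B spans 87.9 / 0.357 = 246.22 years ≈ 246 growth lines.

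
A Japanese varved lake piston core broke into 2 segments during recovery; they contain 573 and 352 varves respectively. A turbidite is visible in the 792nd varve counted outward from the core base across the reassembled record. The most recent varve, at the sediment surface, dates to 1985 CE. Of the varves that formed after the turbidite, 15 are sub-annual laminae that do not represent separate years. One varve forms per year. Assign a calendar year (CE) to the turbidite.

Total varves = 573 + 352 = 925.
925 − 792 = 133 varves lie beyond the turbidite toward the sediment surface.
133 − 15 false = 118 true varves after the turbidite.
The varve at the sediment surface is 1985 CE, so the turbidite dates to 1985 − 118 = 1867 CE.

1867 CE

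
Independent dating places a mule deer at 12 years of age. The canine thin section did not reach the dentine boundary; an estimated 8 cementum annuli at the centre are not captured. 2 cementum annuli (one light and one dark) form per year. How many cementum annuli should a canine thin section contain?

16 cementum annuli

With 2 cementum annuli per year, 12 years would produce 12 × 2 = 24 cementum annuli.
Less the 8 uncaptured cementum annuli: 24 − 8 = 16.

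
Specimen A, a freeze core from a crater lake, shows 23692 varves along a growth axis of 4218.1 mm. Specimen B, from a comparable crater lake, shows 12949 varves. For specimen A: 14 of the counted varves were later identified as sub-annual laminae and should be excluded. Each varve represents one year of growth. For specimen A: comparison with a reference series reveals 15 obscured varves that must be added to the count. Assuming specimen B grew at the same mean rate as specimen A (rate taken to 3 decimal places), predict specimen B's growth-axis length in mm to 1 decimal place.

2304.9 mm

Specimen A: true varve count = 23692 − 14 + 15 = 23693.
A: Mean rate = 4218.1 mm / 23693 years ≈ 0.178 mm/year.
For B, 0.178 mm/year × 12949 years = 2304.9 mm.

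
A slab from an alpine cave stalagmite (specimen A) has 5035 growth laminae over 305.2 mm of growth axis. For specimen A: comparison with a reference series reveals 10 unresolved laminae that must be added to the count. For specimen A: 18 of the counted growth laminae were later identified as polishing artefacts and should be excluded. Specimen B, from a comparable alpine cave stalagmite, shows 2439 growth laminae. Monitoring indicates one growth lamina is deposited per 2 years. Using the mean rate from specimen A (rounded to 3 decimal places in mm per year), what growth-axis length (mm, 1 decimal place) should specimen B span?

146.3 mm

Specimen A: adjusted count: 5035 − 18 + 10 = 5027 growth laminae.
Specimen A: multiplying by 2 years per growth lamina: 5027 × 2 = 10054 years.
A: Mean rate = 305.2 mm / 10054 years ≈ 0.030 mm per year.
Specimen B: multiplying by 2 years per growth lamina: 2439 × 2 = 4878 years. B's length ≈ 0.030 × 4878 = 146.3 mm.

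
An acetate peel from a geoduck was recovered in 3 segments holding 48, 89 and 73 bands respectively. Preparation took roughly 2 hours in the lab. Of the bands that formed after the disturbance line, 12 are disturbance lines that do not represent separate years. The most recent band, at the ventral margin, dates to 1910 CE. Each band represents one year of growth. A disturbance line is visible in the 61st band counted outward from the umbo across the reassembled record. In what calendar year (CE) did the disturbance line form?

1773 CE

Total bands = 48 + 89 + 73 = 210.
The disturbance line sits at band 61 from the umbo, so 210 − 61 = 149 bands formed after it.
149 − 12 false = 137 true bands after the disturbance line.
1910 − 137 = 1773 CE.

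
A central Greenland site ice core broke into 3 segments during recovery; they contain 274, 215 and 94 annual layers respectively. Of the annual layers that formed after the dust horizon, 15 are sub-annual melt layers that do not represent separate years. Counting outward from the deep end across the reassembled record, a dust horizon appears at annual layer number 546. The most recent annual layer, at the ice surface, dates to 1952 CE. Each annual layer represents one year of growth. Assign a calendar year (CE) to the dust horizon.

1930 CE

Total annual layers = 274 + 215 + 94 = 583.
583 − 546 = 37 annual layers lie beyond the dust horizon toward the ice surface.
37 − 15 false = 22 true annual layers after the dust horizon.
Counting back 22 years from 1952 CE places the dust horizon in 1952 − 22 = 1930 CE.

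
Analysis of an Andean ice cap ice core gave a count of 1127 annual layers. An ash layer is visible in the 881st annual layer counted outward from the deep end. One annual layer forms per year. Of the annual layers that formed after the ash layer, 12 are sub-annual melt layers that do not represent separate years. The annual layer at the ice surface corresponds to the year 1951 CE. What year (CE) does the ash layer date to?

1717 CE

The ash layer sits at annual layer 881 from the deep end, so 1127 − 881 = 246 annual layers formed after it.
Removing the 12 false annual layers leaves 246 − 12 = 234 true annual layers beyond the ash layer.
1951 − 234 = 1717 CE.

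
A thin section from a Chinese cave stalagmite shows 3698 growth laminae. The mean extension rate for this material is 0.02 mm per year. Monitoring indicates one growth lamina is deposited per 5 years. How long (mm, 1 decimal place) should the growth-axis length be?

Multiplying by 5 years per growth lamina: 3698 × 5 = 18490 years.
Predicted length = 0.02 mm/year × 18490 years = 369.8 mm.

369.8 mm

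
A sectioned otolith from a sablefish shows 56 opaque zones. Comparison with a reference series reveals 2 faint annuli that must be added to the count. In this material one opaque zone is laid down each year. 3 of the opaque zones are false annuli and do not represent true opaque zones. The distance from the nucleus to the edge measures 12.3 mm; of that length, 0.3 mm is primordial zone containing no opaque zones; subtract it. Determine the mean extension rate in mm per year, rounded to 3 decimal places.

True opaque zone count = 56 − 3 + 2 = 55.
The growth record spans 12.3 − 0.3 = 12.0 mm.
Mean rate = 12.0 mm / 55 years ≈ 0.218 mm per year.

0.218 mm per year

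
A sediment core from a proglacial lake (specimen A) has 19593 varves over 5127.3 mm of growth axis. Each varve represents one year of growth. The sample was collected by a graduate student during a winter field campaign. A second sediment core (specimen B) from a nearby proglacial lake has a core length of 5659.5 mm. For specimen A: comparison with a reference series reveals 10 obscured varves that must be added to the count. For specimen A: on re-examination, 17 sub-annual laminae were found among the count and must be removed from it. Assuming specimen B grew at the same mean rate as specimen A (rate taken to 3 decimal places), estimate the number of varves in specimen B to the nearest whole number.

21601 varves

Specimen A: true varve count = 19593 − 17 + 10 = 19586.
A: Mean rate = 5127.3 mm / 19586 years ≈ 0.262 mm/yr.
For B, 5659.5 / 0.262 = 21601.15 years ≈ 21601 varves.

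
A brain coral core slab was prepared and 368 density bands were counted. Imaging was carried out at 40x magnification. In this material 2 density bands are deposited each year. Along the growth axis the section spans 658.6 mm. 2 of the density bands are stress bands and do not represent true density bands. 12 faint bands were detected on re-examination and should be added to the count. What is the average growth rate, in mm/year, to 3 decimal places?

3.485 mm/year

After corrections the count is 368 − 2 + 12 = 378 density bands.
378 density bands at 2 per year is 378 / 2 = 189 years.
Extension rate ≈ 658.6 / 189 = 3.485 mm/year.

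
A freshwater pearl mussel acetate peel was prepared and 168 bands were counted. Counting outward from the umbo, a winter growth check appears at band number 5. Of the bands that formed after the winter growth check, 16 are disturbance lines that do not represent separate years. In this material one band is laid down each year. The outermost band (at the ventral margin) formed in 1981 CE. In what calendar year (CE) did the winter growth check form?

1834 CE

The winter growth check sits at band 5 from the umbo, so 168 − 5 = 163 bands formed after it.
Removing the 16 false bands leaves 163 − 16 = 147 true bands beyond the winter growth check.
Counting back 147 years from 1981 CE places the winter growth check in 1981 − 147 = 1834 CE.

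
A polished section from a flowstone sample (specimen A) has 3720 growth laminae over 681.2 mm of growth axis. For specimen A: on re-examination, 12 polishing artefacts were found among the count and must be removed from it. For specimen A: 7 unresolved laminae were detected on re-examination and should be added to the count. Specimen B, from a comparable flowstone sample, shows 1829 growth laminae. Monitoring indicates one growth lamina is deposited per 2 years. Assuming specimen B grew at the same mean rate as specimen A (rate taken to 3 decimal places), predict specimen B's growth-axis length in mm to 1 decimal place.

336.5 mm

Specimen A: correcting the raw count gives 3720 − 12 + 7 = 3715 true growth laminae.
Specimen A: multiplying by 2 years per growth lamina: 3715 × 2 = 7430 years.
A: Extension rate ≈ 681.2 / 7430 = 0.092 mm/year.
Specimen B: 1829 growth laminae at 2 years each span 1829 × 2 = 3658 years. Length of B = 0.092 × 3658 = 336.5 mm.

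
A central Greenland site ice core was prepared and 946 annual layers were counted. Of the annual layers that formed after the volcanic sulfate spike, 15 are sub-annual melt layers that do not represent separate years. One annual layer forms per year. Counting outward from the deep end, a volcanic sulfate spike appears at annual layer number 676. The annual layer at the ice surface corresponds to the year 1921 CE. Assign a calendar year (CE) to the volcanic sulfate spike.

946 − 676 = 270 annual layers lie beyond the volcanic sulfate spike toward the ice surface.
270 − 15 false = 255 true annual layers after the volcanic sulfate spike.
The annual layer at the ice surface is 1921 CE, so the volcanic sulfate spike dates to 1921 − 255 = 1666 CE.

1666 CE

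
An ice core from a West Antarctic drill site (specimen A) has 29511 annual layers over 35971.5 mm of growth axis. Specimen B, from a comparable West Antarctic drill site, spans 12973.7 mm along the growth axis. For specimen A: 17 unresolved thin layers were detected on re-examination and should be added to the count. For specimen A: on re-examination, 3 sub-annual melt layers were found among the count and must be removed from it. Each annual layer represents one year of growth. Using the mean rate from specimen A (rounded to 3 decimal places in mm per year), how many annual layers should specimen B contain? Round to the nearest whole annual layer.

Specimen A: adjusted count: 29511 − 3 + 17 = 29525 annual layers.
A: Extension rate ≈ 35971.5 / 29525 = 1.218 mm/year.
B spans 12973.7 / 1.218 = 10651.64 years ≈ 10652 annual layers.

10652 annual layers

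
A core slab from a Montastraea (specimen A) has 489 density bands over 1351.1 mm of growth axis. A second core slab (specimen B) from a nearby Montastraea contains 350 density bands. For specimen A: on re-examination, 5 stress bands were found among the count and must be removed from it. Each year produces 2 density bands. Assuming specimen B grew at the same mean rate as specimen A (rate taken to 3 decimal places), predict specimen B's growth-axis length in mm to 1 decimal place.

977.0 mm

Specimen A: after corrections the count is 489 − 5 = 484 density bands.
Specimen A: 484 density bands at 2 per year is 484 / 2 = 242 years.
A: Extension rate ≈ 1351.1 / 242 = 5.583 mm/year.
Specimen B: with 2 density bands per year, 350 / 2 = 175 years. B's length ≈ 5.583 × 175 = 977.0 mm.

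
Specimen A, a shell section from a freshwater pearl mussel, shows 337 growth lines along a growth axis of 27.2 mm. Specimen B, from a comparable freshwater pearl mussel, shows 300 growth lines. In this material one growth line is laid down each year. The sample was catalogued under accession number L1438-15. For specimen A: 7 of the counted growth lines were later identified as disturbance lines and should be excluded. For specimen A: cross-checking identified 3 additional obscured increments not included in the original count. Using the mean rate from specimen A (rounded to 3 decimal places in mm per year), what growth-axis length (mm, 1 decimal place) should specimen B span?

Specimen A: true growth line count = 337 − 7 + 3 = 333.
A: Mean rate = 27.2 mm / 333 years ≈ 0.082 mm/year.
Length of B = 0.082 × 300 = 24.6 mm.

24.6 mm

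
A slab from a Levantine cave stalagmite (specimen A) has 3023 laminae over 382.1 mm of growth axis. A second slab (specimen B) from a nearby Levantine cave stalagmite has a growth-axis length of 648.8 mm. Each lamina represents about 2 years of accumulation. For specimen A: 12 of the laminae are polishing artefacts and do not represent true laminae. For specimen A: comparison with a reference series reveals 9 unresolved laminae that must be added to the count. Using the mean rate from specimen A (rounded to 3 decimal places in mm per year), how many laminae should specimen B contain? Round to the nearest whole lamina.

Specimen A: true lamina count = 3023 − 12 + 9 = 3020.
Specimen A: 3020 laminae at 2 years each span 3020 × 2 = 6040 years.
A: 382.1 mm over 6040 years gives 382.1 / 6040 ≈ 0.063 mm/year.
B spans 648.8 / 0.063 = 10298.41 years; at 2 years per lamina that is 10298.41 / 2 ≈ 5149 laminae.

5149 laminae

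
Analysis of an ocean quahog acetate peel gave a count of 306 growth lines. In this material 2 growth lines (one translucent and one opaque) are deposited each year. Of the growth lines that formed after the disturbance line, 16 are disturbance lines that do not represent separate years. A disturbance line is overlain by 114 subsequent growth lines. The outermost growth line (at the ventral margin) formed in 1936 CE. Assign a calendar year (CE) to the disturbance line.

114 growth lines formed after the disturbance line.
Removing the 16 false growth lines leaves 114 − 16 = 98 true growth lines beyond the disturbance line.
Dividing by 2 growth lines per year: 98 / 2 = 49 years.
The growth line at the ventral margin is 1936 CE, so the disturbance line dates to 1936 − 49 = 1887 CE.

1887 CE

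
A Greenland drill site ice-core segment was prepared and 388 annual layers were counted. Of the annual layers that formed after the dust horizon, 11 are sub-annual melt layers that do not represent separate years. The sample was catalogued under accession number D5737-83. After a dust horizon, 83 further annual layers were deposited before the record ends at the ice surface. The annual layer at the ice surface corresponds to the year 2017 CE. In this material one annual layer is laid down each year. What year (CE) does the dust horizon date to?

83 annual layers formed after the dust horizon.
Removing the 11 false annual layers leaves 83 − 11 = 72 true annual layers beyond the dust horizon.
The annual layer at the ice surface is 2017 CE, so the dust horizon dates to 2017 − 72 = 1945 CE.

1945 CE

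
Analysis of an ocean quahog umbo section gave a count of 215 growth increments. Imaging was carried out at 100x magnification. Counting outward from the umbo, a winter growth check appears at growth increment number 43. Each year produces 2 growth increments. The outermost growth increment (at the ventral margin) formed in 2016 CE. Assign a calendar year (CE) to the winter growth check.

1930 CE

215 − 43 = 172 growth increments lie beyond the winter growth check toward the ventral margin.
172 growth increments at 2 per year is 172 / 2 = 86 years.
2016 − 86 = 1930 CE.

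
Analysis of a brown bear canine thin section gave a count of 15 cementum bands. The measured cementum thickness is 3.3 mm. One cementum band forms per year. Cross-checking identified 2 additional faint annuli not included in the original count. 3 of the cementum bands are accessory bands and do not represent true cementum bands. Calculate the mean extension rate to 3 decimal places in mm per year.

After corrections the count is 15 − 3 + 2 = 14 cementum bands.
Extension rate ≈ 3.3 / 14 = 0.236 mm per year.

0.236 mm per year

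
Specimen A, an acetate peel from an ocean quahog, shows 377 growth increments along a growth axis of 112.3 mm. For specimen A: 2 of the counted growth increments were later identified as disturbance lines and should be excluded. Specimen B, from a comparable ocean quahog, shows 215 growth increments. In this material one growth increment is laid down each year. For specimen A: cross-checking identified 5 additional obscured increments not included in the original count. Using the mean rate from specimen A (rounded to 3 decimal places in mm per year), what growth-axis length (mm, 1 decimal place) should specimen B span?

63.6 mm

Specimen A: after corrections the count is 377 − 2 + 5 = 380 growth increments.
A: 112.3 mm over 380 years gives 112.3 / 380 ≈ 0.296 mm/yr.
For B, 0.296 mm/year × 215 years = 63.6 mm.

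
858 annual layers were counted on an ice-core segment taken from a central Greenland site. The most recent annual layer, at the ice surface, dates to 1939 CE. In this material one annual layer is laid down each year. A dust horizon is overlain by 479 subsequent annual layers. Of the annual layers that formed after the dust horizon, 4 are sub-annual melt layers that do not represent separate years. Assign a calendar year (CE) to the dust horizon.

479 annual layers formed after the dust horizon.
Excluding 4 false annual layers: 479 − 4 = 475.
1939 − 475 = 1464 CE.

1464 CE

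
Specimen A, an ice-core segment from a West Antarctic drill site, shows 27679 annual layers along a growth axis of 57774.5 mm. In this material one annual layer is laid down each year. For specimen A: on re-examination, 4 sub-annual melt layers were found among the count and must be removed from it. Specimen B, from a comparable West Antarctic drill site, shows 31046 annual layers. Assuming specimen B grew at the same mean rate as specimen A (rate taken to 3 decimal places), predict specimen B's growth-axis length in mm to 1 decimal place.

Specimen A: after corrections the count is 27679 − 4 = 27675 annual layers.
A: 57774.5 mm over 27675 years gives 57774.5 / 27675 ≈ 2.088 mm/year.
B's length ≈ 2.088 × 31046 = 64824.0 mm.

64824.0 mm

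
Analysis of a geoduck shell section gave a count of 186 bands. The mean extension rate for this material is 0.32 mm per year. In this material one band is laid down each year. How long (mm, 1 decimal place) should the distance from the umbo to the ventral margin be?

186 years of growth are recorded.
Length ≈ 0.32 × 186 = 59.5 mm.

59.5 mm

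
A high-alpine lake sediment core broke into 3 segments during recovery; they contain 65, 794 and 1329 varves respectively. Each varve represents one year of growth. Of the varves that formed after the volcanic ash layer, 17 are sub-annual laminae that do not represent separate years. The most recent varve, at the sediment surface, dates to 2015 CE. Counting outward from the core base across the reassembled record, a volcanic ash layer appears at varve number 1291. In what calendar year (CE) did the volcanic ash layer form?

1135 CE

Total varves = 65 + 794 + 1329 = 2188.
Between varve 1291 and the sediment surface there are 2188 − 1291 = 897 varves.
897 − 17 false = 880 true varves after the volcanic ash layer.
The varve at the sediment surface is 2015 CE, so the volcanic ash layer dates to 2015 − 880 = 1135 CE.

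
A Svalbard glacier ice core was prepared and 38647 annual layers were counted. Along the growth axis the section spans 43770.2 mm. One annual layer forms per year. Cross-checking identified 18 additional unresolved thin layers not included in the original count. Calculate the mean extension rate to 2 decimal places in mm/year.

1.13 mm/year

Correcting the raw count gives 38647 + 18 = 38665 true annual layers.
Mean rate = 43770.2 mm / 38665 years ≈ 1.13 mm/year.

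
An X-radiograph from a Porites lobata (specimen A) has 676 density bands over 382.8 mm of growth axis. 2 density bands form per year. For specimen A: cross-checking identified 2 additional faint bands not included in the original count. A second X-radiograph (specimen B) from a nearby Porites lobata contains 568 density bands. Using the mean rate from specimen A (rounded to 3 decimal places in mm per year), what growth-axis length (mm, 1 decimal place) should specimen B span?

Specimen A: correcting the raw count gives 676 + 2 = 678 true density bands.
Specimen A: 678 density bands at 2 per year is 678 / 2 = 339 years.
A: Extension rate ≈ 382.8 / 339 = 1.129 mm per year.
Specimen B: 568 density bands at 2 per year is 568 / 2 = 284 years. Length of B = 1.129 × 284 = 320.6 mm.

320.6 mm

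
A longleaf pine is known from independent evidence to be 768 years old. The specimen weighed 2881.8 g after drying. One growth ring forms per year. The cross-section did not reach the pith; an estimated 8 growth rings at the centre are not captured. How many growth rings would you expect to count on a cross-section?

Expected growth rings over 768 years: 768.
Less the 8 uncaptured growth rings: 768 − 8 = 760.

760 growth rings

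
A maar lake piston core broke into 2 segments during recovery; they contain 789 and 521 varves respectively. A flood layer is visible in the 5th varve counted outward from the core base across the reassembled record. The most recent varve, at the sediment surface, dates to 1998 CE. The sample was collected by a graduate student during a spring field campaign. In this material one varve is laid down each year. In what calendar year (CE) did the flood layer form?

Total varves = 789 + 521 = 1310.
The flood layer sits at varve 5 from the core base, so 1310 − 5 = 1305 varves formed after it.
The varve at the sediment surface is 1998 CE, so the flood layer dates to 1998 − 1305 = 693 CE.

693 CE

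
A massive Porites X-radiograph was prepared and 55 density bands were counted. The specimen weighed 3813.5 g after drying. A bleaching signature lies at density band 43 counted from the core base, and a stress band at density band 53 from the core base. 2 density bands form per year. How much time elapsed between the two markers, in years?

53 − 43 = 10 density bands lie between the two events.
With 2 density bands per year, 10 / 2 = 5 years.

5 years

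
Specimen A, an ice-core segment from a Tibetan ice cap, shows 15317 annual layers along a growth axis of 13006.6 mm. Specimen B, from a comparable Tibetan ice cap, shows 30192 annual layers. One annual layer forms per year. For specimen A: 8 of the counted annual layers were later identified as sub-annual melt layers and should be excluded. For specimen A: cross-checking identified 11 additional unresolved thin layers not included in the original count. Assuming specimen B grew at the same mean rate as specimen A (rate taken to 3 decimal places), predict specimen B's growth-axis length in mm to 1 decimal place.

Specimen A: correcting the raw count gives 15317 − 8 + 11 = 15320 true annual layers.
A: Mean rate = 13006.6 mm / 15320 years ≈ 0.849 mm/year.
Length of B = 0.849 × 30192 = 25633.0 mm.

25633.0 mm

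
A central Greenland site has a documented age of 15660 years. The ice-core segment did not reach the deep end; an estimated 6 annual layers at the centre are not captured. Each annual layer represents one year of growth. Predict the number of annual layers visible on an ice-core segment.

15654 annual layers

Expected annual layers over 15660 years: 15660.
Less the 6 uncaptured annual layers: 15660 − 6 = 15654.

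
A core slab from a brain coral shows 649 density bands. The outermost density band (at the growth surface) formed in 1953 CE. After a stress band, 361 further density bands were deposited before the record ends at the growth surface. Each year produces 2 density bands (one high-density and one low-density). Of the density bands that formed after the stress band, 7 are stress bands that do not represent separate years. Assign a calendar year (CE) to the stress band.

1776 CE

361 density bands formed after the stress band.
361 − 7 false = 354 true density bands after the stress band.
With 2 density bands per year, 354 / 2 = 177 years.
1953 − 177 = 1776 CE.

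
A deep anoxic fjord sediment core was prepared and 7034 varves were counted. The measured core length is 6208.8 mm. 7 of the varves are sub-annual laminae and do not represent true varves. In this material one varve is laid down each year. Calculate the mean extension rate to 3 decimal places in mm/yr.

0.884 mm/yr

Correcting the raw count gives 7034 − 7 = 7027 true varves.
Extension rate ≈ 6208.8 / 7027 = 0.884 mm/yr.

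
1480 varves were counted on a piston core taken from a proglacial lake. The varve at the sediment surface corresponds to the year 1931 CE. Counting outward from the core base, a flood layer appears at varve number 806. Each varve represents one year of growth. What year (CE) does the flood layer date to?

Between varve 806 and the sediment surface there are 1480 − 806 = 674 varves.
The varve at the sediment surface is 1931 CE, so the flood layer dates to 1931 − 674 = 1257 CE.

1257 CE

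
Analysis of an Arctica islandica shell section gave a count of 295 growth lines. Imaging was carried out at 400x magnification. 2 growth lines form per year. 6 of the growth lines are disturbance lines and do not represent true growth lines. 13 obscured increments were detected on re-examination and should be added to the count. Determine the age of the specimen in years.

True growth line count = 295 − 6 + 13 = 302.
With 2 growth lines per year, 302 / 2 = 151 years.

151 years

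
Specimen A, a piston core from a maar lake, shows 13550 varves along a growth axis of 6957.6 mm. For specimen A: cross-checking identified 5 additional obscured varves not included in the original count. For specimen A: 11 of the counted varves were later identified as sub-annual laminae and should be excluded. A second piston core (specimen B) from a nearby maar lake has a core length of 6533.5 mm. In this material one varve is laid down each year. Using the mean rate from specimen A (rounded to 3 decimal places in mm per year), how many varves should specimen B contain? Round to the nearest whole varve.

Specimen A: after corrections the count is 13550 − 11 + 5 = 13544 varves.
A: Extension rate ≈ 6957.6 / 13544 = 0.514 mm per year.
Specimen B: 6533.5 mm / 0.514 mm per year = 12711.09 years ≈ 12711 varves.

12711 varves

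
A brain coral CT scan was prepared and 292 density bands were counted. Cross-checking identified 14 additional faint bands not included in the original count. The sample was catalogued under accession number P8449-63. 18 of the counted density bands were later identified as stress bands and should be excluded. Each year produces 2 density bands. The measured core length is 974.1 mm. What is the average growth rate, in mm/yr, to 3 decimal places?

Correcting the raw count gives 292 − 18 + 14 = 288 true density bands.
Dividing by 2 density bands per year: 288 / 2 = 144 years.
Extension rate ≈ 974.1 / 144 = 6.765 mm/yr.

6.765 mm/yr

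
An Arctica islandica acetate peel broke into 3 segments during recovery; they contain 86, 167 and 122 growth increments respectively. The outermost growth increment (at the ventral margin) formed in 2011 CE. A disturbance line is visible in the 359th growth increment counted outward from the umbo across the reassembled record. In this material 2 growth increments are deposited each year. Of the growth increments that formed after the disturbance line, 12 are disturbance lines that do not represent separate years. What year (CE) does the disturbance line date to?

2009 CE

Total growth increments = 86 + 167 + 122 = 375.
Between growth increment 359 and the ventral margin there are 375 − 359 = 16 growth increments.
Removing the 12 false growth increments leaves 16 − 12 = 4 true growth increments beyond the disturbance line.
4 growth increments at 2 per year is 4 / 2 = 2 years.
2011 − 2 = 2009 CE.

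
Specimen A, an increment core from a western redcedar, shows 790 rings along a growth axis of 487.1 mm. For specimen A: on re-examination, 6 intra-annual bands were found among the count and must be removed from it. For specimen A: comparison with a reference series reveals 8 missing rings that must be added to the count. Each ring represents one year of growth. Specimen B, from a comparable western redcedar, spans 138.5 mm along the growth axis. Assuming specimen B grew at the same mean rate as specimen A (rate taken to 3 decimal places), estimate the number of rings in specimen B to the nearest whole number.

225 rings

Specimen A: adjusted count: 790 − 6 + 8 = 792 rings.
A: Mean rate = 487.1 mm / 792 years ≈ 0.615 mm/year.
Specimen B: 138.5 mm / 0.615 mm per year = 225.20 years ≈ 225 rings.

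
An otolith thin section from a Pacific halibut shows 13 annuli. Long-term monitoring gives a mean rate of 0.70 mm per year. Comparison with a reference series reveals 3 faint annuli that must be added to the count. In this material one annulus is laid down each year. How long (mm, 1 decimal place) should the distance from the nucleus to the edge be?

11.2 mm

After corrections the count is 13 + 3 = 16 annuli.
16 years at 0.70 mm/year gives 0.70 × 16 = 11.2 mm.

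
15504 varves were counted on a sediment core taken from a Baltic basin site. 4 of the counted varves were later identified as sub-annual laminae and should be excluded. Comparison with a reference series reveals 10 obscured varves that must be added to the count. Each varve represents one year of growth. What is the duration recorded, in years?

Correcting the raw count gives 15504 − 4 + 10 = 15510 true varves.
With a one-to-one varve periodicity this is 15510 years.

15510 years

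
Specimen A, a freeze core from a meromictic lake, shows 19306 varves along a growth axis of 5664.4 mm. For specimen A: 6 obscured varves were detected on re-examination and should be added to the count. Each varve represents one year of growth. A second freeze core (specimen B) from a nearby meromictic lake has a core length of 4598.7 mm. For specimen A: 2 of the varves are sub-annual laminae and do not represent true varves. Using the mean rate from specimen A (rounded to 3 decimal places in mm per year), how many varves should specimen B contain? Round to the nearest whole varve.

Specimen A: adjusted count: 19306 − 2 + 6 = 19310 varves.
A: 5664.4 mm over 19310 years gives 5664.4 / 19310 ≈ 0.293 mm/yr.
For B, 4598.7 / 0.293 = 15695.22 years ≈ 15695 varves.

15695 varves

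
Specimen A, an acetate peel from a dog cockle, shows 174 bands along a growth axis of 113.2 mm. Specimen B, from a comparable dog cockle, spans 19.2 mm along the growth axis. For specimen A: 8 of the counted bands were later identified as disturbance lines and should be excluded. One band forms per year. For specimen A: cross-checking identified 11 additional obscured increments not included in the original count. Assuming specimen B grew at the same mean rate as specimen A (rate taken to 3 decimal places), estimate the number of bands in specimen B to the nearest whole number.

Specimen A: correcting the raw count gives 174 − 8 + 11 = 177 true bands.
A: Extension rate ≈ 113.2 / 177 = 0.640 mm/year.
For B, 19.2 / 0.640 = 30.00 years ≈ 30 bands.

30 bands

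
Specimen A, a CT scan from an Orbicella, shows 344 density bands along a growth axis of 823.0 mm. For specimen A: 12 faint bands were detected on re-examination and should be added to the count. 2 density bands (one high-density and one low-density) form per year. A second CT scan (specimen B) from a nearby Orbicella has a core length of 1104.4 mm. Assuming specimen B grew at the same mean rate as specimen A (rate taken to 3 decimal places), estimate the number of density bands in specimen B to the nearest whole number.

Specimen A: correcting the raw count gives 344 + 12 = 356 true density bands.
Specimen A: dividing by 2 density bands per year: 356 / 2 = 178 years.
A: 823.0 mm over 178 years gives 823.0 / 178 ≈ 4.624 mm/year.
For B, 1104.4 / 4.624 = 238.84 years; at 2 density bands per year that is 238.84 × 2 ≈ 478 density bands.

478 density bands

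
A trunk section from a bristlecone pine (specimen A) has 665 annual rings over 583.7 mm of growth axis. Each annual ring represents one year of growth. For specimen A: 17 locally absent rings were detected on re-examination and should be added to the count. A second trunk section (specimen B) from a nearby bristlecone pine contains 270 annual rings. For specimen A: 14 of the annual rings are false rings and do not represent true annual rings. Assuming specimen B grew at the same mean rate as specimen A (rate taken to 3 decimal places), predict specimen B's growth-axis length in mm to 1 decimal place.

Specimen A: true annual ring count = 665 − 14 + 17 = 668.
A: 583.7 mm over 668 years gives 583.7 / 668 ≈ 0.874 mm per year.
B's length ≈ 0.874 × 270 = 236.0 mm.

236.0 mm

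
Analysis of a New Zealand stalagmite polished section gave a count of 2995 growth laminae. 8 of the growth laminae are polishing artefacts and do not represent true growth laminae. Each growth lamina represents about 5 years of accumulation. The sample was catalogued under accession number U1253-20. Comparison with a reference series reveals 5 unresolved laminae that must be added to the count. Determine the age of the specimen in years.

Correcting the raw count gives 2995 − 8 + 5 = 2992 true growth laminae.
2992 growth laminae at 5 years each span 2992 × 5 = 14960 years.

14960 years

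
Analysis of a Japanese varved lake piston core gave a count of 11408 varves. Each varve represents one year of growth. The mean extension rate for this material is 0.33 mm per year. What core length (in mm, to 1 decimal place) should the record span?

The record spans 11408 years at 0.33 mm per year.
11408 years at 0.33 mm/year gives 0.33 × 11408 = 3764.6 mm.

3764.6 mm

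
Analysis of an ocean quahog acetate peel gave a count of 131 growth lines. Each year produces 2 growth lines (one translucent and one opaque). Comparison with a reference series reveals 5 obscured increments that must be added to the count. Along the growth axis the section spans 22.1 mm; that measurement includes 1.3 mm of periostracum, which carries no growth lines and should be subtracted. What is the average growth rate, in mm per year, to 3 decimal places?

0.306 mm per year

After corrections the count is 131 + 5 = 136 growth lines.
Dividing by 2 growth lines per year: 136 / 2 = 68 years.
Removing the 1.3 mm offcut leaves 22.1 − 1.3 = 20.8 mm.
Extension rate ≈ 20.8 / 68 = 0.306 mm per year.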